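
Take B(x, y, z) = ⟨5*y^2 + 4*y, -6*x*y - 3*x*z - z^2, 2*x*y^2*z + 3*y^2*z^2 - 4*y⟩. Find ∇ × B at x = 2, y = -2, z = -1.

(∇×B)₁ = ∂B₃/∂y − ∂B₂/∂z = 4*x*y*z + 3*x + 6*y*z^2 + 2*z - 4
(∇×B)₂ = ∂B₁/∂z − ∂B₃/∂x = -2*y^2*z
(∇×B)₃ = ∂B₂/∂x − ∂B₁/∂y = -16*y - 3*z - 4
∇×B = (4*x*y*z + 3*x + 6*y*z^2 + 2*z - 4, -2*y^2*z, -16*y - 3*z - 4)
At (2, -2, -1): (4, 8, 31).

(4, 8, 31)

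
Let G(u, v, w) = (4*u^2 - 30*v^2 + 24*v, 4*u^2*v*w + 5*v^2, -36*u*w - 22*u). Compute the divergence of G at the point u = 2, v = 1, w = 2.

∂G₁/∂u = 8*u
∂G₂/∂v = 4*u^2*w + 10*v
∂G₃/∂w = -36*u
∇·G = 4*u^2*w - 28*u + 10*v
At (2, 1, 2): -14.

-14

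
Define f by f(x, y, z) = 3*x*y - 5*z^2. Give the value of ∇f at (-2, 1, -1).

∂f/∂x = 3*y
∂f/∂y = 3*x
∂f/∂z = -10*z
∇f = (3*y, 3*x, -10*z)
At (-2, 1, -1): (3, -6, 10).

(3, -6, 10)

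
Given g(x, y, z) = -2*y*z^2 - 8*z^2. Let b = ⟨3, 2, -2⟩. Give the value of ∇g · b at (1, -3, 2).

0

∂g/∂x = 0
∂g/∂y = -2*z^2
∂g/∂z = -4*y*z - 16*z
∇g at (1, -3, 2) = (0, -8, -8)
∇g · b = (0)(3) + (-8)(2) + (-8)(-2) = 0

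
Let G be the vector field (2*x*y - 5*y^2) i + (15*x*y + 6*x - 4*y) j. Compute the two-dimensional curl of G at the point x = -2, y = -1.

-15

∂G₂/∂x = 15*y + 6
∂G₁/∂y = 2*x - 10*y
Scalar curl = -2*x + 25*y + 6
At (-2, -1): -15.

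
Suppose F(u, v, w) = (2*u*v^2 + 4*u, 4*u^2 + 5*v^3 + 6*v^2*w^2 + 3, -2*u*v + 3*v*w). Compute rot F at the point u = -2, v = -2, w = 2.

(-86, -4, -32)

(∇×F)₁ = ∂F₃/∂v − ∂F₂/∂w = -2*u - 12*v^2*w + 3*w
(∇×F)₂ = ∂F₁/∂w − ∂F₃/∂u = 2*v
(∇×F)₃ = ∂F₂/∂u − ∂F₁/∂v = -4*u*v + 8*u
∇×F = (-2*u - 12*v^2*w + 3*w, 2*v, -4*u*v + 8*u)
At (-2, -2, 2): (-86, -4, -32).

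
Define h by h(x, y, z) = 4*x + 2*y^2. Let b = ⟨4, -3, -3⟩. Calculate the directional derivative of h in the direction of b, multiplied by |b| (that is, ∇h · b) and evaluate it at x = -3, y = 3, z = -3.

-20

∂h/∂x = 4
∂h/∂y = 4*y
∂h/∂z = 0
∇h at (-3, 3, -3) = (4, 12, 0)
∇h · b = (4)(4) + (12)(-3) + (0)(-3) = -20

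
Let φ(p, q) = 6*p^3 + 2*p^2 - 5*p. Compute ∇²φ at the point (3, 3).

∂²φ/∂p² = 4*(9*p + 1)
∂²φ/∂q² = 0
∇²φ = 36*p + 4
At (3, 3): 112.

112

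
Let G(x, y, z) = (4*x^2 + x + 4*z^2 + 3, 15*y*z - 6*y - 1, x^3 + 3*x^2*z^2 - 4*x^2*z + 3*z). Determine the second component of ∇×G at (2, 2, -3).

(∇×G)_2 = ∂G₁/∂z − ∂G₃/∂x
= 8*z − (3*x^2 + 6*x*z^2 - 8*x*z)
= -3*x^2 - 6*x*z^2 + 8*x*z + 8*z
At (2, 2, -3): -192.

-192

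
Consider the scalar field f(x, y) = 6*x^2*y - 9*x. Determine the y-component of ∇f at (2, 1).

(∇f)_2 = ∂f/∂y = 6*x^2
At (2, 1): 24.

24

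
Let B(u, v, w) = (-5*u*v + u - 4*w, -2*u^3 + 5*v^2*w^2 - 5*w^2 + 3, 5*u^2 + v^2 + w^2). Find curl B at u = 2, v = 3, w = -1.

(86, -24, -14)

(∇×B)₁ = ∂B₃/∂v − ∂B₂/∂w = -10*v^2*w + 2*v + 10*w
(∇×B)₂ = ∂B₁/∂w − ∂B₃/∂u = -10*u - 4
(∇×B)₃ = ∂B₂/∂u − ∂B₁/∂v = -6*u^2 + 5*u
∇×B = (-10*v^2*w + 2*v + 10*w, -10*u - 4, -6*u^2 + 5*u)
At (2, 3, -1): (86, -24, -14).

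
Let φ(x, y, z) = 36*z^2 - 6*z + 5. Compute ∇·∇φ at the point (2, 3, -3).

∂²φ/∂x² = 0
∂²φ/∂y² = 0
∂²φ/∂z² = 72
∇²φ = 72
At (2, 3, -3): 72.

72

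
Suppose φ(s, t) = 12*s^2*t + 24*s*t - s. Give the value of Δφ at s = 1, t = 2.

∂²φ/∂s² = 24*t
∂²φ/∂t² = 0
∇²φ = 24*t
At (1, 2): 48.

48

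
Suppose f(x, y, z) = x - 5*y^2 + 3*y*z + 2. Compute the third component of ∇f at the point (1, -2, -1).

(∇f)_3 = ∂f/∂z = 3*y
At (1, -2, -1): -6.

-6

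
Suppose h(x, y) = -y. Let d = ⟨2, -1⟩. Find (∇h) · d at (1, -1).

1

∂h/∂x = 0
∂h/∂y = -1
∇h at (1, -1) = (0, -1)
∇h · d = (0)(2) + (-1)(-1) = 1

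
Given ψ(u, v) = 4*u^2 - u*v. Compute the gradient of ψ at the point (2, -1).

∂ψ/∂u = 8*u - v
∂ψ/∂v = -u
∇ψ = (8*u - v, -u)
At (2, -1): (17, -2).

(17, -2)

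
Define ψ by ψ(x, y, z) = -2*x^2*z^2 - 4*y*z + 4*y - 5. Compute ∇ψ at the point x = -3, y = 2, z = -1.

(12, 8, 28)

∂ψ/∂x = -4*x*z^2
∂ψ/∂y = -4*z + 4
∂ψ/∂z = -4*x^2*z - 4*y
∇ψ = (-4*x*z^2, -4*z + 4, -4*x^2*z - 4*y)
At (-3, 2, -1): (12, 8, 28).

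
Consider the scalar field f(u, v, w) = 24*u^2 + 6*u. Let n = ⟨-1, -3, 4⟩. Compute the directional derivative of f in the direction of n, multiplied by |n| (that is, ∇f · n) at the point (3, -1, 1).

-150

∂f/∂u = 48*u + 6
∂f/∂v = 0
∂f/∂w = 0
∇f at (3, -1, 1) = (150, 0, 0)
∇f · n = (150)(-1) + (0)(-3) + (0)(4) = -150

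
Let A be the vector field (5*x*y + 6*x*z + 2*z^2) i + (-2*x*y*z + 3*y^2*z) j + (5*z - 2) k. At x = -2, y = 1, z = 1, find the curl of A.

(-7, -8, 8)

(∇×A)₁ = ∂A₃/∂y − ∂A₂/∂z = 2*x*y - 3*y^2
(∇×A)₂ = ∂A₁/∂z − ∂A₃/∂x = 6*x + 4*z
(∇×A)₃ = ∂A₂/∂x − ∂A₁/∂y = -5*x - 2*y*z
∇×A = (2*x*y - 3*y^2, 6*x + 4*z, -5*x - 2*y*z)
At (-2, 1, 1): (-7, -8, 8).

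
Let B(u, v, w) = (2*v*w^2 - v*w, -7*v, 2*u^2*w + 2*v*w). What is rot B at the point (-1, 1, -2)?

(-4, -17, -10)

(∇×B)₁ = ∂B₃/∂v − ∂B₂/∂w = 2*w
(∇×B)₂ = ∂B₁/∂w − ∂B₃/∂u = -4*u*w + 4*v*w - v
(∇×B)₃ = ∂B₂/∂u − ∂B₁/∂v = -2*w^2 + w
∇×B = (2*w, -4*u*w + 4*v*w - v, -2*w^2 + w)
At (-1, 1, -2): (-4, -17, -10).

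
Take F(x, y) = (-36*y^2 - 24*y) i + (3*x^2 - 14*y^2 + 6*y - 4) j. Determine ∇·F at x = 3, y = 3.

∂F₁/∂x = 0
∂F₂/∂y = -28*y + 6
∇·F = -28*y + 6
At (3, 3): -78.

-78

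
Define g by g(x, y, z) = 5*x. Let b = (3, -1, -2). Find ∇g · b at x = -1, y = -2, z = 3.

∂g/∂x = 5
∂g/∂y = 0
∂g/∂z = 0
∇g at (-1, -2, 3) = (5, 0, 0)
∇g · b = (5)(3) + (0)(-1) + (0)(-2) = 15

15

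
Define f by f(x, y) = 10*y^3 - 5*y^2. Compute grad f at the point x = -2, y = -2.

∂f/∂x = 0
∂f/∂y = 30*y^2 - 10*y
∇f = (0, 30*y^2 - 10*y)
At (-2, -2): (0, 140).

(0, 140)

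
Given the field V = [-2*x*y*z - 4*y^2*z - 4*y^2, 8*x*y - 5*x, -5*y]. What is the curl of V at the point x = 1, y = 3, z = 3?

(∇×V)₁ = ∂V₃/∂y − ∂V₂/∂z = -5
(∇×V)₂ = ∂V₁/∂z − ∂V₃/∂x = -2*x*y - 4*y^2
(∇×V)₃ = ∂V₂/∂x − ∂V₁/∂y = 2*x*z + 8*y*z + 16*y - 5
∇×V = (-5, -2*x*y - 4*y^2, 2*x*z + 8*y*z + 16*y - 5)
At (1, 3, 3): (-5, -42, 121).

(-5, -42, 121)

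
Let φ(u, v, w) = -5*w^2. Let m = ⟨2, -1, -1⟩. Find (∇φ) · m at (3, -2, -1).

∂φ/∂u = 0
∂φ/∂v = 0
∂φ/∂w = -10*w
∇φ at (3, -2, -1) = (0, 0, 10)
∇φ · m = (0)(2) + (0)(-1) + (10)(-1) = -10

-10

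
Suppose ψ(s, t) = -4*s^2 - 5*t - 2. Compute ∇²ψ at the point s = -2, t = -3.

-8

∂²ψ/∂s² = -8
∂²ψ/∂t² = 0
∇²ψ = -8
At (-2, -3): -8.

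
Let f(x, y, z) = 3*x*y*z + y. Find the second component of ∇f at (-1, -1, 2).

-5

(∇f)_2 = ∂f/∂y = 3*x*z + 1
At (-1, -1, 2): -5.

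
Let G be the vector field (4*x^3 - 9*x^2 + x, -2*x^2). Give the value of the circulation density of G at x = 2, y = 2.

∂G₂/∂x = -4*x
∂G₁/∂y = 0
Scalar curl = -4*x
At (2, 2): -8.

-8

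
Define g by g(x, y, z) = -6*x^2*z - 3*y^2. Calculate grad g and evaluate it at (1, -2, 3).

(-36, 12, -6)

∂g/∂x = -12*x*z
∂g/∂y = -6*y
∂g/∂z = -6*x^2
∇g = (-12*x*z, -6*y, -6*x^2)
At (1, -2, 3): (-36, 12, -6).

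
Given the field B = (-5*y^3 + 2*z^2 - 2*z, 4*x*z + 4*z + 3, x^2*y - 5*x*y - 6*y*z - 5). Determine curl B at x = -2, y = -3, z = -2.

(30, -37, 127)

(∇×B)₁ = ∂B₃/∂y − ∂B₂/∂z = x^2 - 9*x - 6*z - 4
(∇×B)₂ = ∂B₁/∂z − ∂B₃/∂x = -2*x*y + 5*y + 4*z - 2
(∇×B)₃ = ∂B₂/∂x − ∂B₁/∂y = 15*y^2 + 4*z
∇×B = (x^2 - 9*x - 6*z - 4, -2*x*y + 5*y + 4*z - 2, 15*y^2 + 4*z)
At (-2, -3, -2): (30, -37, 127).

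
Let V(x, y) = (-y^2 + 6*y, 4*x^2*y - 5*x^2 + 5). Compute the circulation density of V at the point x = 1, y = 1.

-6

∂V₂/∂x = 8*x*y - 10*x
∂V₁/∂y = -2*y + 6
Scalar curl = 8*x*y - 10*x + 2*y - 6
At (1, 1): -6.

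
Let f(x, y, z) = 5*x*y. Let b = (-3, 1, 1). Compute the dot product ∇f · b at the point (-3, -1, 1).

0

∂f/∂x = 5*y
∂f/∂y = 5*x
∂f/∂z = 0
∇f at (-3, -1, 1) = (-5, -15, 0)
∇f · b = (-5)(-3) + (-15)(1) + (0)(1) = 0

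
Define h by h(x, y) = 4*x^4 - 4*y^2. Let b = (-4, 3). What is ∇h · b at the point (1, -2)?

∂h/∂x = 16*x^3
∂h/∂y = -8*y
∇h at (1, -2) = (16, 16)
∇h · b = (16)(-4) + (16)(3) = -16

-16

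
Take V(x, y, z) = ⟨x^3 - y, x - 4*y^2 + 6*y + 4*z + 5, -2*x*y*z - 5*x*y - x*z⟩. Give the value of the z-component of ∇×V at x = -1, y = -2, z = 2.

2

(∇×V)_3 = ∂V₂/∂x − ∂V₁/∂y
= 1 − (-1)
= 2
At (-1, -2, 2): 2.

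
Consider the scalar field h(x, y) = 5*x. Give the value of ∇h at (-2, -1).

∂h/∂x = 5
∂h/∂y = 0
∇h = (5, 0)
At (-2, -1): (5, 0).

(5, 0)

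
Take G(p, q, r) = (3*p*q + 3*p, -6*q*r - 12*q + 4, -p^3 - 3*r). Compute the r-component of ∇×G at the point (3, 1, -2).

(∇×G)_3 = ∂G₂/∂p − ∂G₁/∂q
= 0 − (3*p)
= -3*p
At (3, 1, -2): -9.

-9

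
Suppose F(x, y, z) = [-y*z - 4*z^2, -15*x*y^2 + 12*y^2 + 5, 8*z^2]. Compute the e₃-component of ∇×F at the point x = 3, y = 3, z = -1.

(∇×F)_3 = ∂F₂/∂x − ∂F₁/∂y
= -15*y^2 − (-z)
= -15*y^2 + z
At (3, 3, -1): -136.

-136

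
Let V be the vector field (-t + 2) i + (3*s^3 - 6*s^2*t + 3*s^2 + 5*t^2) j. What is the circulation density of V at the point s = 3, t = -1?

136

∂V₂/∂s = 9*s^2 - 12*s*t + 6*s
∂V₁/∂t = -1
Scalar curl = 9*s^2 - 12*s*t + 6*s + 1
At (3, -1): 136.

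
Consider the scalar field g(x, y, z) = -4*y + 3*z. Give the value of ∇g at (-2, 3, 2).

(0, -4, 3)

∂g/∂x = 0
∂g/∂y = -4
∂g/∂z = 3
∇g = (0, -4, 3)
At (-2, 3, 2): (0, -4, 3).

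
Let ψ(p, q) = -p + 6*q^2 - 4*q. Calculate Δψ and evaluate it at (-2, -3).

12

∂²ψ/∂p² = 0
∂²ψ/∂q² = 12
∇²ψ = 12
At (-2, -3): 12.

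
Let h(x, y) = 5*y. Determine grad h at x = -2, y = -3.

∂h/∂x = 0
∂h/∂y = 5
∇h = (0, 5)
At (-2, -3): (0, 5).

(0, 5)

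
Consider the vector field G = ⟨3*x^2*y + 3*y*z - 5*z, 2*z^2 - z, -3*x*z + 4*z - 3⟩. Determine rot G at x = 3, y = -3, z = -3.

(∇×G)₁ = ∂G₃/∂y − ∂G₂/∂z = -4*z + 1
(∇×G)₂ = ∂G₁/∂z − ∂G₃/∂x = 3*y + 3*z - 5
(∇×G)₃ = ∂G₂/∂x − ∂G₁/∂y = -3*x^2 - 3*z
∇×G = (-4*z + 1, 3*y + 3*z - 5, -3*x^2 - 3*z)
At (3, -3, -3): (13, -23, -18).

(13, -23, -18)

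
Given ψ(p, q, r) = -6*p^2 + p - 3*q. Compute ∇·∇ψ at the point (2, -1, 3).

-12

∂²ψ/∂p² = -12
∂²ψ/∂q² = 0
∂²ψ/∂r² = 0
∇²ψ = -12
At (2, -1, 3): -12.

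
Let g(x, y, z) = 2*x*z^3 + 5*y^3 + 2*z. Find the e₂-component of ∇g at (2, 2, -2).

(∇g)_2 = ∂g/∂y = 15*y^2
At (2, 2, -2): 60.

60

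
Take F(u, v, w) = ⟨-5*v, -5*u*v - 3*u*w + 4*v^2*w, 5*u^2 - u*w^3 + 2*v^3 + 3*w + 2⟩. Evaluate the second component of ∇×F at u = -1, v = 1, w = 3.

37

(∇×F)_2 = ∂F₁/∂w − ∂F₃/∂u
= 0 − (10*u - w^3)
= -10*u + w^3
At (-1, 1, 3): 37.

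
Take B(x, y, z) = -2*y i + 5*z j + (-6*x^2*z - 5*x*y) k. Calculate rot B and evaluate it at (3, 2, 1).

(-20, 46, 2)

(∇×B)₁ = ∂B₃/∂y − ∂B₂/∂z = -5*x - 5
(∇×B)₂ = ∂B₁/∂z − ∂B₃/∂x = 12*x*z + 5*y
(∇×B)₃ = ∂B₂/∂x − ∂B₁/∂y = 2
∇×B = (-5*x - 5, 12*x*z + 5*y, 2)
At (3, 2, 1): (-20, 46, 2).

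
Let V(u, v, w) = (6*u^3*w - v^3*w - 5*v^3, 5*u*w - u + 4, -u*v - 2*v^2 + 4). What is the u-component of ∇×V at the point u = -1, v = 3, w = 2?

(∇×V)_1 = ∂V₃/∂v − ∂V₂/∂w
= -u - 4*v − (5*u)
= -6*u - 4*v
At (-1, 3, 2): -6.

-6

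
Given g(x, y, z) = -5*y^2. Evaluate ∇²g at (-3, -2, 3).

∂²g/∂x² = 0
∂²g/∂y² = -10
∂²g/∂z² = 0
∇²g = -10
At (-3, -2, 3): -10.

-10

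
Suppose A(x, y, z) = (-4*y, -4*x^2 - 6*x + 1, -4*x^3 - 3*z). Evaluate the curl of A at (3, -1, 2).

(∇×A)₁ = ∂A₃/∂y − ∂A₂/∂z = 0
(∇×A)₂ = ∂A₁/∂z − ∂A₃/∂x = 12*x^2
(∇×A)₃ = ∂A₂/∂x − ∂A₁/∂y = -8*x - 2
∇×A = (0, 12*x^2, -8*x - 2)
At (3, -1, 2): (0, 108, -26).

(0, 108, -26)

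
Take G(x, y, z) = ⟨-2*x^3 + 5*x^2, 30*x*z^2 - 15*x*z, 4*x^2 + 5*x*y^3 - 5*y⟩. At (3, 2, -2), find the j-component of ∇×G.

-64

(∇×G)_2 = ∂G₁/∂z − ∂G₃/∂x
= 0 − (8*x + 5*y^3)
= -8*x - 5*y^3
At (3, 2, -2): -64.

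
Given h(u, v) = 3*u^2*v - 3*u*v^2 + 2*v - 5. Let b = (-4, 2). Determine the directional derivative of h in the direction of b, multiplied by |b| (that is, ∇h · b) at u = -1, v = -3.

∂h/∂u = 6*u*v - 3*v^2
∂h/∂v = 3*u^2 - 6*u*v + 2
∇h at (-1, -3) = (-9, -13)
∇h · b = (-9)(-4) + (-13)(2) = 10

10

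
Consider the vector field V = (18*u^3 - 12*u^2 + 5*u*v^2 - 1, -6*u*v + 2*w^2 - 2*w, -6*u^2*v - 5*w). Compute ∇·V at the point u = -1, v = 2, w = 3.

99

∂V₁/∂u = 54*u^2 - 24*u + 5*v^2
∂V₂/∂v = -6*u
∂V₃/∂w = -5
∇·V = 54*u^2 - 30*u + 5*v^2 - 5
At (-1, 2, 3): 99.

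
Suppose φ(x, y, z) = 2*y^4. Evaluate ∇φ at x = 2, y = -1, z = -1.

∂φ/∂x = 0
∂φ/∂y = 8*y^3
∂φ/∂z = 0
∇φ = (0, 8*y^3, 0)
At (2, -1, -1): (0, -8, 0).

(0, -8, 0)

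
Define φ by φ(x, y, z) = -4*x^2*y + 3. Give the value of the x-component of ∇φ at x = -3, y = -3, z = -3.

-72

(∇φ)_1 = ∂φ/∂x = -8*x*y
At (-3, -3, -3): -72.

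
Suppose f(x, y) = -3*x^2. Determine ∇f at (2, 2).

(-12, 0)

∂f/∂x = -6*x
∂f/∂y = 0
∇f = (-6*x, 0)
At (2, 2): (-12, 0).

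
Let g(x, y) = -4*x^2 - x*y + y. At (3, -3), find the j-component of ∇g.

(∇g)_2 = ∂g/∂y = -x + 1
At (3, -3): -2.

-2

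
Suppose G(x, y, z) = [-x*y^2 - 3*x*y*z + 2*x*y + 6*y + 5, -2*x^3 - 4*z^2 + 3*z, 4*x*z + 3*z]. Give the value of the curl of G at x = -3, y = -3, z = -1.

(∇×G)₁ = ∂G₃/∂y − ∂G₂/∂z = 8*z - 3
(∇×G)₂ = ∂G₁/∂z − ∂G₃/∂x = -3*x*y - 4*z
(∇×G)₃ = ∂G₂/∂x − ∂G₁/∂y = -6*x^2 + 2*x*y + 3*x*z - 2*x - 6
∇×G = (8*z - 3, -3*x*y - 4*z, -6*x^2 + 2*x*y + 3*x*z - 2*x - 6)
At (-3, -3, -1): (-11, -23, -27).

(-11, -23, -27)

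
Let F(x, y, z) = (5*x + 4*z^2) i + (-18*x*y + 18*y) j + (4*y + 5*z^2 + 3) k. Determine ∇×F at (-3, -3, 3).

(∇×F)₁ = ∂F₃/∂y − ∂F₂/∂z = 4
(∇×F)₂ = ∂F₁/∂z − ∂F₃/∂x = 8*z
(∇×F)₃ = ∂F₂/∂x − ∂F₁/∂y = -18*y
∇×F = (4, 8*z, -18*y)
At (-3, -3, 3): (4, 24, 54).

(4, 24, 54)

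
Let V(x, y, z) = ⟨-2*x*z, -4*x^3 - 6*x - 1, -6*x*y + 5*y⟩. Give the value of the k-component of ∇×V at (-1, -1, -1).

-18

(∇×V)_3 = ∂V₂/∂x − ∂V₁/∂y
= -12*x^2 - 6 − (0)
= -12*x^2 - 6
At (-1, -1, -1): -18.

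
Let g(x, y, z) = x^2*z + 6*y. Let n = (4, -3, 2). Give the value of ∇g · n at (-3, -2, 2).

-48

∂g/∂x = 2*x*z
∂g/∂y = 6
∂g/∂z = x^2
∇g at (-3, -2, 2) = (-12, 6, 9)
∇g · n = (-12)(4) + (6)(-3) + (9)(2) = -48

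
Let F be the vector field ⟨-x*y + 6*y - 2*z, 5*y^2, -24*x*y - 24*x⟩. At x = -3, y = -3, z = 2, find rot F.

(∇×F)₁ = ∂F₃/∂y − ∂F₂/∂z = -24*x
(∇×F)₂ = ∂F₁/∂z − ∂F₃/∂x = 24*y + 22
(∇×F)₃ = ∂F₂/∂x − ∂F₁/∂y = x - 6
∇×F = (-24*x, 24*y + 22, x - 6)
At (-3, -3, 2): (72, -50, -9).

(72, -50, -9)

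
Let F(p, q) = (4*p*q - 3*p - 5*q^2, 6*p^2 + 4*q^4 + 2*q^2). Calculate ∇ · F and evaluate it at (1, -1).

-27

∂F₁/∂p = 4*q - 3
∂F₂/∂q = 16*q^3 + 4*q
∇·F = 16*q^3 + 8*q - 3
At (1, -1): -27.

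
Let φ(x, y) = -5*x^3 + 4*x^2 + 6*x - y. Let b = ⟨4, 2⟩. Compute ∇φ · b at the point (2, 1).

-154

∂φ/∂x = -15*x^2 + 8*x + 6
∂φ/∂y = -1
∇φ at (2, 1) = (-38, -1)
∇φ · b = (-38)(4) + (-1)(2) = -154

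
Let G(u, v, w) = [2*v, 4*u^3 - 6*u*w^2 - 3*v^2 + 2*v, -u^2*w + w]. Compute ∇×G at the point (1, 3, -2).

(-24, -4, -14)

(∇×G)₁ = ∂G₃/∂v − ∂G₂/∂w = 12*u*w
(∇×G)₂ = ∂G₁/∂w − ∂G₃/∂u = 2*u*w
(∇×G)₃ = ∂G₂/∂u − ∂G₁/∂v = 12*u^2 - 6*w^2 - 2
∇×G = (12*u*w, 2*u*w, 12*u^2 - 6*w^2 - 2)
At (1, 3, -2): (-24, -4, -14).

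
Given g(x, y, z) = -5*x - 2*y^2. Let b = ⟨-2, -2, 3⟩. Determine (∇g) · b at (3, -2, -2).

∂g/∂x = -5
∂g/∂y = -4*y
∂g/∂z = 0
∇g at (3, -2, -2) = (-5, 8, 0)
∇g · b = (-5)(-2) + (8)(-2) + (0)(3) = -6

-6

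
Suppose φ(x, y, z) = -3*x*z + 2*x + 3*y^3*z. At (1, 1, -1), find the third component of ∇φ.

0

(∇φ)_3 = ∂φ/∂z = -3*x + 3*y^3
At (1, 1, -1): 0.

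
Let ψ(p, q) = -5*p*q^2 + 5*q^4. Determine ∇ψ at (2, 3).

∂ψ/∂p = -5*q^2
∂ψ/∂q = -10*p*q + 20*q^3
∇ψ = (-5*q^2, -10*p*q + 20*q^3)
At (2, 3): (-45, 480).

(-45, 480)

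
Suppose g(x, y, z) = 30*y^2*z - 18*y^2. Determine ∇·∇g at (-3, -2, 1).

∂²g/∂x² = 0
∂²g/∂y² = 12*(5*z - 3)
∂²g/∂z² = 0
∇²g = 60*z - 36
At (-3, -2, 1): 24.

24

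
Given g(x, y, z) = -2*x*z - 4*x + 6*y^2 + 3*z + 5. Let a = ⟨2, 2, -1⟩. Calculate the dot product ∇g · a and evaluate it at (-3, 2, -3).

∂g/∂x = -2*z - 4
∂g/∂y = 12*y
∂g/∂z = -2*x + 3
∇g at (-3, 2, -3) = (2, 24, 9)
∇g · a = (2)(2) + (24)(2) + (9)(-1) = 43

43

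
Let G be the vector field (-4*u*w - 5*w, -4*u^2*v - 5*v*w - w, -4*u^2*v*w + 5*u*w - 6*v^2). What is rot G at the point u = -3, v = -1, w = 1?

(-28, 26, -24)

(∇×G)₁ = ∂G₃/∂v − ∂G₂/∂w = -4*u^2*w - 7*v + 1
(∇×G)₂ = ∂G₁/∂w − ∂G₃/∂u = 8*u*v*w - 4*u - 5*w - 5
(∇×G)₃ = ∂G₂/∂u − ∂G₁/∂v = -8*u*v
∇×G = (-4*u^2*w - 7*v + 1, 8*u*v*w - 4*u - 5*w - 5, -8*u*v)
At (-3, -1, 1): (-28, 26, -24).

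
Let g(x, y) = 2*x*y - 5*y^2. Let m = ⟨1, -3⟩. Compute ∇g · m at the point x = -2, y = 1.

44

∂g/∂x = 2*y
∂g/∂y = 2*x - 10*y
∇g at (-2, 1) = (2, -14)
∇g · m = (2)(1) + (-14)(-3) = 44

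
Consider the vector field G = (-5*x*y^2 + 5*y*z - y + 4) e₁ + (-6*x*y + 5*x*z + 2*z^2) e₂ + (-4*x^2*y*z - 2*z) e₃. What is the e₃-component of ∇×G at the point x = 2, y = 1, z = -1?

(∇×G)_3 = ∂G₂/∂x − ∂G₁/∂y
= -6*y + 5*z − (-10*x*y + 5*z - 1)
= 10*x*y - 6*y + 1
At (2, 1, -1): 15.

15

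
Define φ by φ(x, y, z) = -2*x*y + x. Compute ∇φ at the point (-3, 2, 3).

(-3, 6, 0)

∂φ/∂x = -2*y + 1
∂φ/∂y = -2*x
∂φ/∂z = 0
∇φ = (-2*y + 1, -2*x, 0)
At (-3, 2, 3): (-3, 6, 0).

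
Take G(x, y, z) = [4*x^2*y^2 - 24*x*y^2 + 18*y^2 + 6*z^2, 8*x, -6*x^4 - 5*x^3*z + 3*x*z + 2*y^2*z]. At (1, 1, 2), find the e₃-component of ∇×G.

12

(∇×G)_3 = ∂G₂/∂x − ∂G₁/∂y
= 8 − (8*x^2*y - 48*x*y + 36*y)
= -8*x^2*y + 48*x*y - 36*y + 8
At (1, 1, 2): 12.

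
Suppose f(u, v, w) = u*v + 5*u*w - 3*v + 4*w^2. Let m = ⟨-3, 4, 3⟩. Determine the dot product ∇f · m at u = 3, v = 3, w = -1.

27

∂f/∂u = v + 5*w
∂f/∂v = u - 3
∂f/∂w = 5*u + 8*w
∇f at (3, 3, -1) = (-2, 0, 7)
∇f · m = (-2)(-3) + (0)(4) + (7)(3) = 27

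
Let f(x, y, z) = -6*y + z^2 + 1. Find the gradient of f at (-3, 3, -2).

(0, -6, -4)

∂f/∂x = 0
∂f/∂y = -6
∂f/∂z = 2*z
∇f = (0, -6, 2*z)
At (-3, 3, -2): (0, -6, -4).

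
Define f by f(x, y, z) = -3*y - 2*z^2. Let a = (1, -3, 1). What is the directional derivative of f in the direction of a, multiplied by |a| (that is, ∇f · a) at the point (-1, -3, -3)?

∂f/∂x = 0
∂f/∂y = -3
∂f/∂z = -4*z
∇f at (-1, -3, -3) = (0, -3, 12)
∇f · a = (0)(1) + (-3)(-3) + (12)(1) = 21

21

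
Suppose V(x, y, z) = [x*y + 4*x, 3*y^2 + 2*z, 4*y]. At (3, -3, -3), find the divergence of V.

∂V₁/∂x = y + 4
∂V₂/∂y = 6*y
∂V₃/∂z = 0
∇·V = 7*y + 4
At (3, -3, -3): -17.

-17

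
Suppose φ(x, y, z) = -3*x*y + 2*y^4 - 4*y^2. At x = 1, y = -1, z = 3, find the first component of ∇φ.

(∇φ)_1 = ∂φ/∂x = -3*y
At (1, -1, 3): 3.

3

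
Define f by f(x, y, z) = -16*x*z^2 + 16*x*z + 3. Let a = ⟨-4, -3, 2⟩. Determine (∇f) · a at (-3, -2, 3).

∂f/∂x = -16*z^2 + 16*z
∂f/∂y = 0
∂f/∂z = -32*x*z + 16*x
∇f at (-3, -2, 3) = (-96, 0, 240)
∇f · a = (-96)(-4) + (0)(-3) + (240)(2) = 864

864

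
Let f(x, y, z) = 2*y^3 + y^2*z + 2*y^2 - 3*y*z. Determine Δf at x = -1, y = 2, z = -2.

24

∂²f/∂x² = 0
∂²f/∂y² = 2*(6*y + z + 2)
∂²f/∂z² = 0
∇²f = 12*y + 2*z + 4
At (-1, 2, -2): 24.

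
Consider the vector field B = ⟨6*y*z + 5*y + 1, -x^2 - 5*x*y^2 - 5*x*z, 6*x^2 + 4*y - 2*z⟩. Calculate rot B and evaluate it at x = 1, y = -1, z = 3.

(9, -18, -45)

(∇×B)₁ = ∂B₃/∂y − ∂B₂/∂z = 5*x + 4
(∇×B)₂ = ∂B₁/∂z − ∂B₃/∂x = -12*x + 6*y
(∇×B)₃ = ∂B₂/∂x − ∂B₁/∂y = -2*x - 5*y^2 - 11*z - 5
∇×B = (5*x + 4, -12*x + 6*y, -2*x - 5*y^2 - 11*z - 5)
At (1, -1, 3): (9, -18, -45).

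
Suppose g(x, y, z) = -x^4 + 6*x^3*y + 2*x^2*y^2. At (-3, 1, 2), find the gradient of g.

∂g/∂x = -4*x^3 + 18*x^2*y + 4*x*y^2
∂g/∂y = 6*x^3 + 4*x^2*y
∂g/∂z = 0
∇g = (-4*x^3 + 18*x^2*y + 4*x*y^2, 6*x^3 + 4*x^2*y, 0)
At (-3, 1, 2): (258, -126, 0).

(258, -126, 0)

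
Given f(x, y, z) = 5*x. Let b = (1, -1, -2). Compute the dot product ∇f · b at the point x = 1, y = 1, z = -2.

5

∂f/∂x = 5
∂f/∂y = 0
∂f/∂z = 0
∇f at (1, 1, -2) = (5, 0, 0)
∇f · b = (5)(1) + (0)(-1) + (0)(-2) = 5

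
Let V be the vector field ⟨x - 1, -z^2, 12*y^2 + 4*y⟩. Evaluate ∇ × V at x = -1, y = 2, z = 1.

(54, 0, 0)

(∇×V)₁ = ∂V₃/∂y − ∂V₂/∂z = 24*y + 2*z + 4
(∇×V)₂ = ∂V₁/∂z − ∂V₃/∂x = 0
(∇×V)₃ = ∂V₂/∂x − ∂V₁/∂y = 0
∇×V = (24*y + 2*z + 4, 0, 0)
At (-1, 2, 1): (54, 0, 0).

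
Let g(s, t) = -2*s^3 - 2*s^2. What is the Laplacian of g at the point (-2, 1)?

∂²g/∂s² = -4*(3*s + 1)
∂²g/∂t² = 0
∇²g = -12*s - 4
At (-2, 1): 20.

20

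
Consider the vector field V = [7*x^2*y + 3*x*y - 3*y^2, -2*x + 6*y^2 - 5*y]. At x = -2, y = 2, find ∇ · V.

-31

∂V₁/∂x = 14*x*y + 3*y
∂V₂/∂y = 12*y - 5
∇·V = 14*x*y + 15*y - 5
At (-2, 2): -31.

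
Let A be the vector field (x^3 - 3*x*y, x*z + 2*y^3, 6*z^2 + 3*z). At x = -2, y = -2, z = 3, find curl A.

(∇×A)₁ = ∂A₃/∂y − ∂A₂/∂z = -x
(∇×A)₂ = ∂A₁/∂z − ∂A₃/∂x = 0
(∇×A)₃ = ∂A₂/∂x − ∂A₁/∂y = 3*x + z
∇×A = (-x, 0, 3*x + z)
At (-2, -2, 3): (2, 0, -3).

(2, 0, -3)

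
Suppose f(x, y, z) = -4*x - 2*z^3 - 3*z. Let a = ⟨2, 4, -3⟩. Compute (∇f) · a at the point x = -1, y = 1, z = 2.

73

∂f/∂x = -4
∂f/∂y = 0
∂f/∂z = -6*z^2 - 3
∇f at (-1, 1, 2) = (-4, 0, -27)
∇f · a = (-4)(2) + (0)(4) + (-27)(-3) = 73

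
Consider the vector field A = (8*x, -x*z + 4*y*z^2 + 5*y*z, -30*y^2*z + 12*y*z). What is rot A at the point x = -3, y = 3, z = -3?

(∇×A)₁ = ∂A₃/∂y − ∂A₂/∂z = x - 68*y*z - 5*y + 12*z
(∇×A)₂ = ∂A₁/∂z − ∂A₃/∂x = 0
(∇×A)₃ = ∂A₂/∂x − ∂A₁/∂y = -z
∇×A = (x - 68*y*z - 5*y + 12*z, 0, -z)
At (-3, 3, -3): (558, 0, 3).

(558, 0, 3)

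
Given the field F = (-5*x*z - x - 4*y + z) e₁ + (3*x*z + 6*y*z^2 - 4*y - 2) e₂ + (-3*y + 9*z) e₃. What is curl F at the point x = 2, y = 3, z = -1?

(27, -9, 1)

(∇×F)₁ = ∂F₃/∂y − ∂F₂/∂z = -3*x - 12*y*z - 3
(∇×F)₂ = ∂F₁/∂z − ∂F₃/∂x = -5*x + 1
(∇×F)₃ = ∂F₂/∂x − ∂F₁/∂y = 3*z + 4
∇×F = (-3*x - 12*y*z - 3, -5*x + 1, 3*z + 4)
At (2, 3, -1): (27, -9, 1).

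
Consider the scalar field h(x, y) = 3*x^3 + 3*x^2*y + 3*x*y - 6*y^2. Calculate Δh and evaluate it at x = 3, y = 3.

∂²h/∂x² = 6*(3*x + y)
∂²h/∂y² = -12
∇²h = 18*x + 6*y - 12
At (3, 3): 60.

60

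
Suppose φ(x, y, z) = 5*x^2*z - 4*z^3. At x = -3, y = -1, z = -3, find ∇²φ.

∂²φ/∂x² = 10*z
∂²φ/∂y² = 0
∂²φ/∂z² = -24*z
∇²φ = -14*z
At (-3, -1, -3): 42.

42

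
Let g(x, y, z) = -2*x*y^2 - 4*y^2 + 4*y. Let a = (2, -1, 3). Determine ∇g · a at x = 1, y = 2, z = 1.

4

∂g/∂x = -2*y^2
∂g/∂y = -4*x*y - 8*y + 4
∂g/∂z = 0
∇g at (1, 2, 1) = (-8, -20, 0)
∇g · a = (-8)(2) + (-20)(-1) + (0)(3) = 4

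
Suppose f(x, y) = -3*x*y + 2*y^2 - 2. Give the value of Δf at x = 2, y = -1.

∂²f/∂x² = 0
∂²f/∂y² = 4
∇²f = 4
At (2, -1): 4.

4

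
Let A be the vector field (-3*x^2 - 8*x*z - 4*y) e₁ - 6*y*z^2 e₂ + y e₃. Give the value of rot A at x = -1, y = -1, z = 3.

(-35, 8, 4)

(∇×A)₁ = ∂A₃/∂y − ∂A₂/∂z = 12*y*z + 1
(∇×A)₂ = ∂A₁/∂z − ∂A₃/∂x = -8*x
(∇×A)₃ = ∂A₂/∂x − ∂A₁/∂y = 4
∇×A = (12*y*z + 1, -8*x, 4)
At (-1, -1, 3): (-35, 8, 4).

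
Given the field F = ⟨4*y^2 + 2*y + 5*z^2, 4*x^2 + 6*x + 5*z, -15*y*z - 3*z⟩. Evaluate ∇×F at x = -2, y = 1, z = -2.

(∇×F)₁ = ∂F₃/∂y − ∂F₂/∂z = -15*z - 5
(∇×F)₂ = ∂F₁/∂z − ∂F₃/∂x = 10*z
(∇×F)₃ = ∂F₂/∂x − ∂F₁/∂y = 8*x - 8*y + 4
∇×F = (-15*z - 5, 10*z, 8*x - 8*y + 4)
At (-2, 1, -2): (25, -20, -20).

(25, -20, -20)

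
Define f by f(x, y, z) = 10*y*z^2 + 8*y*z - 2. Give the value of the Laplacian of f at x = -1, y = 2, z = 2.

∂²f/∂x² = 0
∂²f/∂y² = 0
∂²f/∂z² = 20*y
∇²f = 20*y
At (-1, 2, 2): 40.

40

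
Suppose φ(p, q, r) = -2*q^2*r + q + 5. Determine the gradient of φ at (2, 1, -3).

∂φ/∂p = 0
∂φ/∂q = -4*q*r + 1
∂φ/∂r = -2*q^2
∇φ = (0, -4*q*r + 1, -2*q^2)
At (2, 1, -3): (0, 13, -2).

(0, 13, -2)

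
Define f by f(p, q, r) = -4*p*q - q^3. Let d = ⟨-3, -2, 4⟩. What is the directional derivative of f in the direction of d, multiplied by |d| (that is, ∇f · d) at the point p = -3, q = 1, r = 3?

-6

∂f/∂p = -4*q
∂f/∂q = -4*p - 3*q^2
∂f/∂r = 0
∇f at (-3, 1, 3) = (-4, 9, 0)
∇f · d = (-4)(-3) + (9)(-2) + (0)(4) = -6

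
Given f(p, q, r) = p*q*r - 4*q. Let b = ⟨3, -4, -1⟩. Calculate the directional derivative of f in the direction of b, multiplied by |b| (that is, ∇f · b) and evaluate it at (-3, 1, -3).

-26

∂f/∂p = q*r
∂f/∂q = p*r - 4
∂f/∂r = p*q
∇f at (-3, 1, -3) = (-3, 5, -3)
∇f · b = (-3)(3) + (5)(-4) + (-3)(-1) = -26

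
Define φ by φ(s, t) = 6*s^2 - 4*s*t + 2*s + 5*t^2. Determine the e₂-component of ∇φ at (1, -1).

-14

(∇φ)_2 = ∂φ/∂t = -4*s + 10*t
At (1, -1): -14.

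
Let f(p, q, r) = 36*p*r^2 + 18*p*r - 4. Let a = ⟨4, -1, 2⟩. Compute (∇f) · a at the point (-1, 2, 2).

396

∂f/∂p = 36*r^2 + 18*r
∂f/∂q = 0
∂f/∂r = 72*p*r + 18*p
∇f at (-1, 2, 2) = (180, 0, -162)
∇f · a = (180)(4) + (0)(-1) + (-162)(2) = 396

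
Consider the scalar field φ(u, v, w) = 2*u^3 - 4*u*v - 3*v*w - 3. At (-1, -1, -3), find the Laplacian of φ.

-12

∂²φ/∂u² = 12*u
∂²φ/∂v² = 0
∂²φ/∂w² = 0
∇²φ = 12*u
At (-1, -1, -3): -12.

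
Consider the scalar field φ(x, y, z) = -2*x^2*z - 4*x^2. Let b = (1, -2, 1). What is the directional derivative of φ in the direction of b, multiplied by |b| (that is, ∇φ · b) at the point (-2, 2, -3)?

∂φ/∂x = -4*x*z - 8*x
∂φ/∂y = 0
∂φ/∂z = -2*x^2
∇φ at (-2, 2, -3) = (-8, 0, -8)
∇φ · b = (-8)(1) + (0)(-2) + (-8)(1) = -16

-16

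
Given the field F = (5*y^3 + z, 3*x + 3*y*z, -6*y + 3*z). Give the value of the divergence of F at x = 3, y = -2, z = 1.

∂F₁/∂x = 0
∂F₂/∂y = 3*z
∂F₃/∂z = 3
∇·F = 3*z + 3
At (3, -2, 1): 6.

6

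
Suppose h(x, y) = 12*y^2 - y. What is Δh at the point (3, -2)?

24

∂²h/∂x² = 0
∂²h/∂y² = 24
∇²h = 24
At (3, -2): 24.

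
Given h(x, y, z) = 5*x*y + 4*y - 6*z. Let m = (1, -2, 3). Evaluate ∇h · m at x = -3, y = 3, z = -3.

∂h/∂x = 5*y
∂h/∂y = 5*x + 4
∂h/∂z = -6
∇h at (-3, 3, -3) = (15, -11, -6)
∇h · m = (15)(1) + (-11)(-2) + (-6)(3) = 19

19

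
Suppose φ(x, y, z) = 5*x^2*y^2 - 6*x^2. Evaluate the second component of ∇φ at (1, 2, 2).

20

(∇φ)_2 = ∂φ/∂y = 10*x^2*y
At (1, 2, 2): 20.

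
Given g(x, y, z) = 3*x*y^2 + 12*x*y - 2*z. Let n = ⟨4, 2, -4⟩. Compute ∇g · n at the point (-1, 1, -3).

∂g/∂x = 3*y^2 + 12*y
∂g/∂y = 6*x*y + 12*x
∂g/∂z = -2
∇g at (-1, 1, -3) = (15, -18, -2)
∇g · n = (15)(4) + (-18)(2) + (-2)(-4) = 32

32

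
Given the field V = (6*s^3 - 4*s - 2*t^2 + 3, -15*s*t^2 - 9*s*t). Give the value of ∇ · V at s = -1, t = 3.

113

∂V₁/∂s = 18*s^2 - 4
∂V₂/∂t = -30*s*t - 9*s
∇·V = 18*s^2 - 30*s*t - 9*s - 4
At (-1, 3): 113.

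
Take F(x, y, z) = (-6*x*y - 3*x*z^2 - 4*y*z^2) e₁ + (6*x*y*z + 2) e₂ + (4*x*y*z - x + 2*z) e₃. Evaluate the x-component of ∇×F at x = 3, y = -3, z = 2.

(∇×F)_1 = ∂F₃/∂y − ∂F₂/∂z
= 4*x*z − (6*x*y)
= -6*x*y + 4*x*z
At (3, -3, 2): 78.

78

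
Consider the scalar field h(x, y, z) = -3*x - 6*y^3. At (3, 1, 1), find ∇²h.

-36

∂²h/∂x² = 0
∂²h/∂y² = -36*y
∂²h/∂z² = 0
∇²h = -36*y
At (3, 1, 1): -36.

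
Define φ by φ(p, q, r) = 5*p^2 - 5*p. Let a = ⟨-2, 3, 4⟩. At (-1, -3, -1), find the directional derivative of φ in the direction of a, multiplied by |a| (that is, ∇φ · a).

∂φ/∂p = 10*p - 5
∂φ/∂q = 0
∂φ/∂r = 0
∇φ at (-1, -3, -1) = (-15, 0, 0)
∇φ · a = (-15)(-2) + (0)(3) + (0)(4) = 30

30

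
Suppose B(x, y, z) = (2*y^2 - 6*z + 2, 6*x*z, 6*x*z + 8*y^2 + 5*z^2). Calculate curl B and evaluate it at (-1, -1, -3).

(∇×B)₁ = ∂B₃/∂y − ∂B₂/∂z = -6*x + 16*y
(∇×B)₂ = ∂B₁/∂z − ∂B₃/∂x = -6*z - 6
(∇×B)₃ = ∂B₂/∂x − ∂B₁/∂y = -4*y + 6*z
∇×B = (-6*x + 16*y, -6*z - 6, -4*y + 6*z)
At (-1, -1, -3): (-10, 12, -14).

(-10, 12, -14)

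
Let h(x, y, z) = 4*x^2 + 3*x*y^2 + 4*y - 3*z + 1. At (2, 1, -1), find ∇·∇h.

∂²h/∂x² = 8
∂²h/∂y² = 6*x
∂²h/∂z² = 0
∇²h = 6*x + 8
At (2, 1, -1): 20.

20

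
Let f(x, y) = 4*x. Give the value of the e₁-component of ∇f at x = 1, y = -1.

(∇f)_1 = ∂f/∂x = 4
At (1, -1): 4.

4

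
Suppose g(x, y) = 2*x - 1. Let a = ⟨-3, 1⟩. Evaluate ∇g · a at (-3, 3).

∂g/∂x = 2
∂g/∂y = 0
∇g at (-3, 3) = (2, 0)
∇g · a = (2)(-3) + (0)(1) = -6

-6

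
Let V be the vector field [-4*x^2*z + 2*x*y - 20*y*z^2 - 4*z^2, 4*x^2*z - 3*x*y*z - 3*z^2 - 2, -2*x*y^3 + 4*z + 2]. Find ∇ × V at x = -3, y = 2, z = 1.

(∇×V)₁ = ∂V₃/∂y − ∂V₂/∂z = -4*x^2 - 6*x*y^2 + 3*x*y + 6*z
(∇×V)₂ = ∂V₁/∂z − ∂V₃/∂x = -4*x^2 + 2*y^3 - 40*y*z - 8*z
(∇×V)₃ = ∂V₂/∂x − ∂V₁/∂y = 8*x*z - 2*x - 3*y*z + 20*z^2
∇×V = (-4*x^2 - 6*x*y^2 + 3*x*y + 6*z, -4*x^2 + 2*y^3 - 40*y*z - 8*z, 8*x*z - 2*x - 3*y*z + 20*z^2)
At (-3, 2, 1): (24, -108, -4).

(24, -108, -4)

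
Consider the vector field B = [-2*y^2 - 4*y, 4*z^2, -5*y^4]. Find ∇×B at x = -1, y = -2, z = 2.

(144, 0, -4)

(∇×B)₁ = ∂B₃/∂y − ∂B₂/∂z = -20*y^3 - 8*z
(∇×B)₂ = ∂B₁/∂z − ∂B₃/∂x = 0
(∇×B)₃ = ∂B₂/∂x − ∂B₁/∂y = 4*y + 4
∇×B = (-20*y^3 - 8*z, 0, 4*y + 4)
At (-1, -2, 2): (144, 0, -4).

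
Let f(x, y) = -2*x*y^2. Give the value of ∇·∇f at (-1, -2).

∂²f/∂x² = 0
∂²f/∂y² = -4*x
∇²f = -4*x
At (-1, -2): 4.

4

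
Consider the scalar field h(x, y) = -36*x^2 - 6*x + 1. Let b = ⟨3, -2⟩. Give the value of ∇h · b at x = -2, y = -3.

∂h/∂x = -72*x - 6
∂h/∂y = 0
∇h at (-2, -3) = (138, 0)
∇h · b = (138)(3) + (0)(-2) = 414

414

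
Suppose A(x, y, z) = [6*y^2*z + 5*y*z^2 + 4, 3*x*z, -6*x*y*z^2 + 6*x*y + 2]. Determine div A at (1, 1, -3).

∂A₁/∂x = 0
∂A₂/∂y = 0
∂A₃/∂z = -12*x*y*z
∇·A = -12*x*y*z
At (1, 1, -3): 36.

36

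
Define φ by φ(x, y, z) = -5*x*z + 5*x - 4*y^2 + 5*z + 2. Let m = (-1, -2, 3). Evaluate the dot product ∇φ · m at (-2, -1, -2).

∂φ/∂x = -5*z + 5
∂φ/∂y = -8*y
∂φ/∂z = -5*x + 5
∇φ at (-2, -1, -2) = (15, 8, 15)
∇φ · m = (15)(-1) + (8)(-2) + (15)(3) = 14

14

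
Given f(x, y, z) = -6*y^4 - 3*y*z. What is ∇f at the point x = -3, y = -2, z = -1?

∂f/∂x = 0
∂f/∂y = -24*y^3 - 3*z
∂f/∂z = -3*y
∇f = (0, -24*y^3 - 3*z, -3*y)
At (-3, -2, -1): (0, 195, 6).

(0, 195, 6)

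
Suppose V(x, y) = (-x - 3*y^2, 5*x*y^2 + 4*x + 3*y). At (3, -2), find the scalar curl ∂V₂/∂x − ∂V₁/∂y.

∂V₂/∂x = 5*y^2 + 4
∂V₁/∂y = -6*y
Scalar curl = 5*y^2 + 6*y + 4
At (3, -2): 12.

12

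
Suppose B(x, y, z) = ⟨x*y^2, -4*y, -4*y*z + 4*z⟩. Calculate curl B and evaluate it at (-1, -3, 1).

(-4, 0, -6)

(∇×B)₁ = ∂B₃/∂y − ∂B₂/∂z = -4*z
(∇×B)₂ = ∂B₁/∂z − ∂B₃/∂x = 0
(∇×B)₃ = ∂B₂/∂x − ∂B₁/∂y = -2*x*y
∇×B = (-4*z, 0, -2*x*y)
At (-1, -3, 1): (-4, 0, -6).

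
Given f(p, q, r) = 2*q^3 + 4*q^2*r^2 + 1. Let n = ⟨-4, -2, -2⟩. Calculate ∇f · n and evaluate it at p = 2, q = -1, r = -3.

∂f/∂p = 0
∂f/∂q = 6*q^2 + 8*q*r^2
∂f/∂r = 8*q^2*r
∇f at (2, -1, -3) = (0, -66, -24)
∇f · n = (0)(-4) + (-66)(-2) + (-24)(-2) = 180

180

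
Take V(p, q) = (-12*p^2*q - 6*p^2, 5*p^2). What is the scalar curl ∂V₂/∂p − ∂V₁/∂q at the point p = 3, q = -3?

∂V₂/∂p = 10*p
∂V₁/∂q = -12*p^2
Scalar curl = 12*p^2 + 10*p
At (3, -3): 138.

138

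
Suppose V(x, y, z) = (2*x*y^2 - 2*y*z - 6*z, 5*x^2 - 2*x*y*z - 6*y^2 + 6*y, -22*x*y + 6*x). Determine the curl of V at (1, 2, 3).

(∇×V)₁ = ∂V₃/∂y − ∂V₂/∂z = 2*x*y - 22*x
(∇×V)₂ = ∂V₁/∂z − ∂V₃/∂x = 20*y - 12
(∇×V)₃ = ∂V₂/∂x − ∂V₁/∂y = -4*x*y + 10*x - 2*y*z + 2*z
∇×V = (2*x*y - 22*x, 20*y - 12, -4*x*y + 10*x - 2*y*z + 2*z)
At (1, 2, 3): (-18, 28, -4).

(-18, 28, -4)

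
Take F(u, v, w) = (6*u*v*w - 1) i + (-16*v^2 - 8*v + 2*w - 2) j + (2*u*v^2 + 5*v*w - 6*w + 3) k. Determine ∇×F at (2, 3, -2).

(∇×F)₁ = ∂F₃/∂v − ∂F₂/∂w = 4*u*v + 5*w - 2
(∇×F)₂ = ∂F₁/∂w − ∂F₃/∂u = 6*u*v - 2*v^2
(∇×F)₃ = ∂F₂/∂u − ∂F₁/∂v = -6*u*w
∇×F = (4*u*v + 5*w - 2, 6*u*v - 2*v^2, -6*u*w)
At (2, 3, -2): (12, 18, 24).

(12, 18, 24)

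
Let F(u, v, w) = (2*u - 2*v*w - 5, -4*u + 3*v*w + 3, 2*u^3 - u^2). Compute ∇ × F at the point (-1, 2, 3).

(-6, -12, 2)

(∇×F)₁ = ∂F₃/∂v − ∂F₂/∂w = -3*v
(∇×F)₂ = ∂F₁/∂w − ∂F₃/∂u = -6*u^2 + 2*u - 2*v
(∇×F)₃ = ∂F₂/∂u − ∂F₁/∂v = 2*w - 4
∇×F = (-3*v, -6*u^2 + 2*u - 2*v, 2*w - 4)
At (-1, 2, 3): (-6, -12, 2).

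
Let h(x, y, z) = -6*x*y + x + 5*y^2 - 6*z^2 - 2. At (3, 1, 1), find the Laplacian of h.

∂²h/∂x² = 0
∂²h/∂y² = 10
∂²h/∂z² = -12
∇²h = -2
At (3, 1, 1): -2.

-2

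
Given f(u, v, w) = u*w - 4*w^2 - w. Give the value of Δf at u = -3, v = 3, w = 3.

∂²f/∂u² = 0
∂²f/∂v² = 0
∂²f/∂w² = -8
∇²f = -8
At (-3, 3, 3): -8.

-8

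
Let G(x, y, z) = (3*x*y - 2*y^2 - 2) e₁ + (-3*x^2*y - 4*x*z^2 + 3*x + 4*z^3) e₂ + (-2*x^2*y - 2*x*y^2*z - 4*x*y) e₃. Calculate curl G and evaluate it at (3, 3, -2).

(-54, 12, -64)

(∇×G)₁ = ∂G₃/∂y − ∂G₂/∂z = -2*x^2 - 4*x*y*z + 8*x*z - 4*x - 12*z^2
(∇×G)₂ = ∂G₁/∂z − ∂G₃/∂x = 4*x*y + 2*y^2*z + 4*y
(∇×G)₃ = ∂G₂/∂x − ∂G₁/∂y = -6*x*y - 3*x + 4*y - 4*z^2 + 3
∇×G = (-2*x^2 - 4*x*y*z + 8*x*z - 4*x - 12*z^2, 4*x*y + 2*y^2*z + 4*y, -6*x*y - 3*x + 4*y - 4*z^2 + 3)
At (3, 3, -2): (-54, 12, -64).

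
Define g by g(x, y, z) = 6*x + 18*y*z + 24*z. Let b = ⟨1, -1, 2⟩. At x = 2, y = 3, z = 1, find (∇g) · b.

∂g/∂x = 6
∂g/∂y = 18*z
∂g/∂z = 18*y + 24
∇g at (2, 3, 1) = (6, 18, 78)
∇g · b = (6)(1) + (18)(-1) + (78)(2) = 144

144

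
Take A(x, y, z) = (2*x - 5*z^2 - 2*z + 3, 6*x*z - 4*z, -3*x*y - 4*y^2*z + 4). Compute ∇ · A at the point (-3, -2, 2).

-14

∂A₁/∂x = 2
∂A₂/∂y = 0
∂A₃/∂z = -4*y^2
∇·A = -4*y^2 + 2
At (-3, -2, 2): -14.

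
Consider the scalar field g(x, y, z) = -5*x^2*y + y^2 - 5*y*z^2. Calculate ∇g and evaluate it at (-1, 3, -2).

(30, -19, 60)

∂g/∂x = -10*x*y
∂g/∂y = -5*x^2 + 2*y - 5*z^2
∂g/∂z = -10*y*z
∇g = (-10*x*y, -5*x^2 + 2*y - 5*z^2, -10*y*z)
At (-1, 3, -2): (30, -19, 60).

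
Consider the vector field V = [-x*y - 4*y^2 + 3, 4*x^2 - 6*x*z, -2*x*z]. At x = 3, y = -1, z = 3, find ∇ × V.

(∇×V)₁ = ∂V₃/∂y − ∂V₂/∂z = 6*x
(∇×V)₂ = ∂V₁/∂z − ∂V₃/∂x = 2*z
(∇×V)₃ = ∂V₂/∂x − ∂V₁/∂y = 9*x + 8*y - 6*z
∇×V = (6*x, 2*z, 9*x + 8*y - 6*z)
At (3, -1, 3): (18, 6, 1).

(18, 6, 1)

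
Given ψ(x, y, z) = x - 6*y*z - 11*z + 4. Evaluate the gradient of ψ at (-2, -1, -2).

∂ψ/∂x = 1
∂ψ/∂y = -6*z
∂ψ/∂z = -6*y - 11
∇ψ = (1, -6*z, -6*y - 11)
At (-2, -1, -2): (1, 12, -5).

(1, 12, -5)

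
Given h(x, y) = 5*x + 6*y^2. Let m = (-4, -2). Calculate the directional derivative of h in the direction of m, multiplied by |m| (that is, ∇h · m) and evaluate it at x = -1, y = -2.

28

∂h/∂x = 5
∂h/∂y = 12*y
∇h at (-1, -2) = (5, -24)
∇h · m = (5)(-4) + (-24)(-2) = 28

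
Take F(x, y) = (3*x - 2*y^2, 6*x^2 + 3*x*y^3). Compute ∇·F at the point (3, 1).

∂F₁/∂x = 3
∂F₂/∂y = 9*x*y^2
∇·F = 9*x*y^2 + 3
At (3, 1): 30.

30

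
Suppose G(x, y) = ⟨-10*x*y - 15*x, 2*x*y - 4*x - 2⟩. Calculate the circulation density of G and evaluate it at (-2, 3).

∂G₂/∂x = 2*y - 4
∂G₁/∂y = -10*x
Scalar curl = 10*x + 2*y - 4
At (-2, 3): -18.

-18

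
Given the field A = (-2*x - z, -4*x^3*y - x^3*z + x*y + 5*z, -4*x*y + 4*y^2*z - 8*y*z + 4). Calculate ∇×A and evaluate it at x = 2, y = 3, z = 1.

(∇×A)₁ = ∂A₃/∂y − ∂A₂/∂z = x^3 - 4*x + 8*y*z - 8*z - 5
(∇×A)₂ = ∂A₁/∂z − ∂A₃/∂x = 4*y - 1
(∇×A)₃ = ∂A₂/∂x − ∂A₁/∂y = -12*x^2*y - 3*x^2*z + y
∇×A = (x^3 - 4*x + 8*y*z - 8*z - 5, 4*y - 1, -12*x^2*y - 3*x^2*z + y)
At (2, 3, 1): (11, 11, -153).

(11, 11, -153)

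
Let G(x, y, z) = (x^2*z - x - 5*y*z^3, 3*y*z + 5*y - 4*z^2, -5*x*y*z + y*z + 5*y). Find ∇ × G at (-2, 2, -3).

(-58, -296, -135)

(∇×G)₁ = ∂G₃/∂y − ∂G₂/∂z = -5*x*z - 3*y + 9*z + 5
(∇×G)₂ = ∂G₁/∂z − ∂G₃/∂x = x^2 - 15*y*z^2 + 5*y*z
(∇×G)₃ = ∂G₂/∂x − ∂G₁/∂y = 5*z^3
∇×G = (-5*x*z - 3*y + 9*z + 5, x^2 - 15*y*z^2 + 5*y*z, 5*z^3)
At (-2, 2, -3): (-58, -296, -135).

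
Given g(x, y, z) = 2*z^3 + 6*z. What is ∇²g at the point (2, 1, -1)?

∂²g/∂x² = 0
∂²g/∂y² = 0
∂²g/∂z² = 12*z
∇²g = 12*z
At (2, 1, -1): -12.

-12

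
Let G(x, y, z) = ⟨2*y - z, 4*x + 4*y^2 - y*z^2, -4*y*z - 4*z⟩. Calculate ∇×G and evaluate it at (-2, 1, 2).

(-4, -1, 2)

(∇×G)₁ = ∂G₃/∂y − ∂G₂/∂z = 2*y*z - 4*z
(∇×G)₂ = ∂G₁/∂z − ∂G₃/∂x = -1
(∇×G)₃ = ∂G₂/∂x − ∂G₁/∂y = 2
∇×G = (2*y*z - 4*z, -1, 2)
At (-2, 1, 2): (-4, -1, 2).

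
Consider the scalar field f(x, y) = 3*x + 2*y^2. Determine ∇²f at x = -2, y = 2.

∂²f/∂x² = 0
∂²f/∂y² = 4
∇²f = 4
At (-2, 2): 4.

4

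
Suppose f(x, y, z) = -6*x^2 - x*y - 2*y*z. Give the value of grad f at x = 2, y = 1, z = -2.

(-25, 2, -2)

∂f/∂x = -12*x - y
∂f/∂y = -x - 2*z
∂f/∂z = -2*y
∇f = (-12*x - y, -x - 2*z, -2*y)
At (2, 1, -2): (-25, 2, -2).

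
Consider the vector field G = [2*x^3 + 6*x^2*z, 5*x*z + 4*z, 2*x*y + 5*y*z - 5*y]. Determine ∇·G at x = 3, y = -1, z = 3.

157

∂G₁/∂x = 6*x^2 + 12*x*z
∂G₂/∂y = 0
∂G₃/∂z = 5*y
∇·G = 6*x^2 + 12*x*z + 5*y
At (3, -1, 3): 157.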